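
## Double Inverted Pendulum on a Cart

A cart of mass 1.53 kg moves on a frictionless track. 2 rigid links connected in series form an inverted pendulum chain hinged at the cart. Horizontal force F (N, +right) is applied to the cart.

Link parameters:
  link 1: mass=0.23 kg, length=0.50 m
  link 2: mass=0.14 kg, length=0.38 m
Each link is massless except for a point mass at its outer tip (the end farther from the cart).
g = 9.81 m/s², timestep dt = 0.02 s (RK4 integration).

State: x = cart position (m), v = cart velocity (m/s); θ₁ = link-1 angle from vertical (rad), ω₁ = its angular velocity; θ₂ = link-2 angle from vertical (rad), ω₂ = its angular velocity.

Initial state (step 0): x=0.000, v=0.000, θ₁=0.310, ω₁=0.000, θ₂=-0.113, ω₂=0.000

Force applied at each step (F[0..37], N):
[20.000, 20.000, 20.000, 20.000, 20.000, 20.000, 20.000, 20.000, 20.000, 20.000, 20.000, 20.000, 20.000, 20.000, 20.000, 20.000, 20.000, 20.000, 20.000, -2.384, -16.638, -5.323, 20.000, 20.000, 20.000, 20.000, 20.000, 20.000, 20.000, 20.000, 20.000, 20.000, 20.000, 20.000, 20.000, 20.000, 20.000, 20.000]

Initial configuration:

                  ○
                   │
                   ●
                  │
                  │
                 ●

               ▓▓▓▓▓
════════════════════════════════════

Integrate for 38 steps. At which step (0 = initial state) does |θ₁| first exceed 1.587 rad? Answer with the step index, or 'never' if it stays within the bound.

apply F[0]=+20.000 → step 1: x=0.002, v=0.244, θ₁=0.308, ω₁=-0.238, θ₂=-0.117, ω₂=-0.412
apply F[1]=+20.000 → step 2: x=0.010, v=0.489, θ₁=0.300, ω₁=-0.480, θ₂=-0.129, ω₂=-0.821
apply F[2]=+20.000 → step 3: x=0.022, v=0.734, θ₁=0.288, ω₁=-0.733, θ₂=-0.150, ω₂=-1.227
apply F[3]=+20.000 → step 4: x=0.039, v=0.981, θ₁=0.271, ω₁=-1.000, θ₂=-0.178, ω₂=-1.626
apply F[4]=+20.000 → step 5: x=0.061, v=1.229, θ₁=0.248, ω₁=-1.288, θ₂=-0.215, ω₂=-2.012
apply F[5]=+20.000 → step 6: x=0.088, v=1.480, θ₁=0.219, ω₁=-1.603, θ₂=-0.259, ω₂=-2.380
apply F[6]=+20.000 → step 7: x=0.120, v=1.733, θ₁=0.184, ω₁=-1.951, θ₂=-0.310, ω₂=-2.720
apply F[7]=+20.000 → step 8: x=0.158, v=1.989, θ₁=0.141, ω₁=-2.339, θ₂=-0.367, ω₂=-3.020
apply F[8]=+20.000 → step 9: x=0.200, v=2.247, θ₁=0.090, ω₁=-2.773, θ₂=-0.430, ω₂=-3.265
apply F[9]=+20.000 → step 10: x=0.248, v=2.507, θ₁=0.030, ω₁=-3.259, θ₂=-0.497, ω₂=-3.435
apply F[10]=+20.000 → step 11: x=0.300, v=2.768, θ₁=-0.041, ω₁=-3.800, θ₂=-0.567, ω₂=-3.510
apply F[11]=+20.000 → step 12: x=0.358, v=3.029, θ₁=-0.123, ω₁=-4.397, θ₂=-0.637, ω₂=-3.466
apply F[12]=+20.000 → step 13: x=0.421, v=3.287, θ₁=-0.217, ω₁=-5.048, θ₂=-0.705, ω₂=-3.285
apply F[13]=+20.000 → step 14: x=0.490, v=3.537, θ₁=-0.325, ω₁=-5.745, θ₂=-0.767, ω₂=-2.956
apply F[14]=+20.000 → step 15: x=0.563, v=3.773, θ₁=-0.447, ω₁=-6.469, θ₂=-0.822, ω₂=-2.497
apply F[15]=+20.000 → step 16: x=0.640, v=3.988, θ₁=-0.584, ω₁=-7.190, θ₂=-0.867, ω₂=-1.963
apply F[16]=+20.000 → step 17: x=0.722, v=4.173, θ₁=-0.734, ω₁=-7.862, θ₂=-0.901, ω₂=-1.476
apply F[17]=+20.000 → step 18: x=0.807, v=4.322, θ₁=-0.897, ω₁=-8.429, θ₂=-0.927, ω₂=-1.212
apply F[18]=+20.000 → step 19: x=0.895, v=4.435, θ₁=-1.070, ω₁=-8.841, θ₂=-0.952, ω₂=-1.351
apply F[19]=-2.384 → step 20: x=0.982, v=4.279, θ₁=-1.248, ω₁=-8.944, θ₂=-0.983, ω₂=-1.807
apply F[20]=-16.638 → step 21: x=1.064, v=3.960, θ₁=-1.428, ω₁=-9.007, θ₂=-1.025, ω₂=-2.409
apply F[21]=-5.323 → step 22: x=1.142, v=3.756, θ₁=-1.609, ω₁=-9.083, θ₂=-1.083, ω₂=-3.469
apply F[22]=+20.000 → step 23: x=1.217, v=3.824, θ₁=-1.789, ω₁=-8.945, θ₂=-1.171, ω₂=-5.329
apply F[23]=+20.000 → step 24: x=1.294, v=3.897, θ₁=-1.965, ω₁=-8.653, θ₂=-1.298, ω₂=-7.416
apply F[24]=+20.000 → step 25: x=1.373, v=3.978, θ₁=-2.134, ω₁=-8.167, θ₂=-1.468, ω₂=-9.626
apply F[25]=+20.000 → step 26: x=1.454, v=4.070, θ₁=-2.291, ω₁=-7.461, θ₂=-1.683, ω₂=-11.853
apply F[26]=+20.000 → step 27: x=1.536, v=4.169, θ₁=-2.431, ω₁=-6.574, θ₂=-1.942, ω₂=-13.971
apply F[27]=+20.000 → step 28: x=1.621, v=4.274, θ₁=-2.553, ω₁=-5.671, θ₂=-2.240, ω₂=-15.764
apply F[28]=+20.000 → step 29: x=1.707, v=4.384, θ₁=-2.660, ω₁=-5.075, θ₂=-2.567, ω₂=-16.816
apply F[29]=+20.000 → step 30: x=1.796, v=4.515, θ₁=-2.760, ω₁=-5.083, θ₂=-2.904, ω₂=-16.676
apply F[30]=+20.000 → step 31: x=1.888, v=4.682, θ₁=-2.867, ω₁=-5.615, θ₂=-3.227, ω₂=-15.412
apply F[31]=+20.000 → step 32: x=1.984, v=4.890, θ₁=-2.986, ω₁=-6.296, θ₂=-3.517, ω₂=-13.548
apply F[32]=+20.000 → step 33: x=2.084, v=5.133, θ₁=-3.118, ω₁=-6.839, θ₂=-3.767, ω₂=-11.509
apply F[33]=+20.000 → step 34: x=2.189, v=5.402, θ₁=-3.258, ω₁=-7.128, θ₂=-3.978, ω₂=-9.524
apply F[34]=+20.000 → step 35: x=2.300, v=5.692, θ₁=-3.401, ω₁=-7.157, θ₂=-4.150, ω₂=-7.718
apply F[35]=+20.000 → step 36: x=2.417, v=5.995, θ₁=-3.543, ω₁=-6.971, θ₂=-4.288, ω₂=-6.168
apply F[36]=+20.000 → step 37: x=2.540, v=6.305, θ₁=-3.679, ω₁=-6.628, θ₂=-4.398, ω₂=-4.912
apply F[37]=+20.000 → step 38: x=2.669, v=6.614, θ₁=-3.807, ω₁=-6.179, θ₂=-4.486, ω₂=-3.952
|θ₁| = 1.609 > 1.587 first at step 22.

Answer: 22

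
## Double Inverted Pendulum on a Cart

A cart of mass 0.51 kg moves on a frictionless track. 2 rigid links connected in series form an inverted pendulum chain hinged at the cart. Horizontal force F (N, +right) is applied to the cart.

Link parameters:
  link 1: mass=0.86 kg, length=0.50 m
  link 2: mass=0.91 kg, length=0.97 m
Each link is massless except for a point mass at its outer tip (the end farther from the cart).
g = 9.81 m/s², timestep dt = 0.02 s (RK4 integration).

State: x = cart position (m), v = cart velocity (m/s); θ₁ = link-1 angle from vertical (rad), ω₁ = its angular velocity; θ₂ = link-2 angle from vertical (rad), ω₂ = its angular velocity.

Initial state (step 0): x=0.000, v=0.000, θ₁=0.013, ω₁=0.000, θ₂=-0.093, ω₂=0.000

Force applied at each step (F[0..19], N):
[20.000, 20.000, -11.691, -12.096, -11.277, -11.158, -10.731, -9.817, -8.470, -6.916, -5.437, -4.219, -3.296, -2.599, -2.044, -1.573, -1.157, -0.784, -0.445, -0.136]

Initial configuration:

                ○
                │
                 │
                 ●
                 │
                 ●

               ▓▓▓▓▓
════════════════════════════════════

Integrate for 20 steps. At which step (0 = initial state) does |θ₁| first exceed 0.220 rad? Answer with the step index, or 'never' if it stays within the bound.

Answer: never

Derivation:
apply F[0]=+20.000 → step 1: x=0.008, v=0.779, θ₁=-0.002, ω₁=-1.513, θ₂=-0.093, ω₂=-0.041
apply F[1]=+20.000 → step 2: x=0.031, v=1.571, θ₁=-0.048, ω₁=-3.087, θ₂=-0.095, ω₂=-0.061
apply F[2]=-11.691 → step 3: x=0.058, v=1.154, θ₁=-0.101, ω₁=-2.280, θ₂=-0.096, ω₂=-0.067
apply F[3]=-12.096 → step 4: x=0.078, v=0.767, θ₁=-0.140, ω₁=-1.569, θ₂=-0.097, ω₂=-0.055
apply F[4]=-11.277 → step 5: x=0.090, v=0.444, θ₁=-0.165, ω₁=-1.019, θ₂=-0.098, ω₂=-0.029
apply F[5]=-11.158 → step 6: x=0.096, v=0.149, θ₁=-0.181, ω₁=-0.543, θ₂=-0.098, ω₂=0.010
apply F[6]=-10.731 → step 7: x=0.096, v=-0.119, θ₁=-0.188, ω₁=-0.131, θ₂=-0.097, ω₂=0.054
apply F[7]=-9.817 → step 8: x=0.091, v=-0.353, θ₁=-0.187, ω₁=0.209, θ₂=-0.096, ω₂=0.099
apply F[8]=-8.470 → step 9: x=0.082, v=-0.542, θ₁=-0.180, ω₁=0.468, θ₂=-0.094, ω₂=0.141
apply F[9]=-6.916 → step 10: x=0.070, v=-0.685, θ₁=-0.169, ω₁=0.643, θ₂=-0.090, ω₂=0.179
apply F[10]=-5.437 → step 11: x=0.055, v=-0.784, θ₁=-0.155, ω₁=0.744, θ₂=-0.086, ω₂=0.211
apply F[11]=-4.219 → step 12: x=0.039, v=-0.849, θ₁=-0.140, ω₁=0.788, θ₂=-0.082, ω₂=0.237
apply F[12]=-3.296 → step 13: x=0.022, v=-0.890, θ₁=-0.124, ω₁=0.797, θ₂=-0.077, ω₂=0.258
apply F[13]=-2.599 → step 14: x=0.004, v=-0.915, θ₁=-0.108, ω₁=0.785, θ₂=-0.072, ω₂=0.275
apply F[14]=-2.044 → step 15: x=-0.015, v=-0.929, θ₁=-0.093, ω₁=0.760, θ₂=-0.066, ω₂=0.288
apply F[15]=-1.573 → step 16: x=-0.034, v=-0.935, θ₁=-0.078, ω₁=0.729, θ₂=-0.060, ω₂=0.297
apply F[16]=-1.157 → step 17: x=-0.052, v=-0.934, θ₁=-0.064, ω₁=0.693, θ₂=-0.054, ω₂=0.303
apply F[17]=-0.784 → step 18: x=-0.071, v=-0.927, θ₁=-0.051, ω₁=0.654, θ₂=-0.048, ω₂=0.305
apply F[18]=-0.445 → step 19: x=-0.089, v=-0.915, θ₁=-0.038, ω₁=0.613, θ₂=-0.042, ω₂=0.305
apply F[19]=-0.136 → step 20: x=-0.107, v=-0.899, θ₁=-0.026, ω₁=0.572, θ₂=-0.036, ω₂=0.302
max |θ₁| = 0.188 ≤ 0.220 over all 21 states.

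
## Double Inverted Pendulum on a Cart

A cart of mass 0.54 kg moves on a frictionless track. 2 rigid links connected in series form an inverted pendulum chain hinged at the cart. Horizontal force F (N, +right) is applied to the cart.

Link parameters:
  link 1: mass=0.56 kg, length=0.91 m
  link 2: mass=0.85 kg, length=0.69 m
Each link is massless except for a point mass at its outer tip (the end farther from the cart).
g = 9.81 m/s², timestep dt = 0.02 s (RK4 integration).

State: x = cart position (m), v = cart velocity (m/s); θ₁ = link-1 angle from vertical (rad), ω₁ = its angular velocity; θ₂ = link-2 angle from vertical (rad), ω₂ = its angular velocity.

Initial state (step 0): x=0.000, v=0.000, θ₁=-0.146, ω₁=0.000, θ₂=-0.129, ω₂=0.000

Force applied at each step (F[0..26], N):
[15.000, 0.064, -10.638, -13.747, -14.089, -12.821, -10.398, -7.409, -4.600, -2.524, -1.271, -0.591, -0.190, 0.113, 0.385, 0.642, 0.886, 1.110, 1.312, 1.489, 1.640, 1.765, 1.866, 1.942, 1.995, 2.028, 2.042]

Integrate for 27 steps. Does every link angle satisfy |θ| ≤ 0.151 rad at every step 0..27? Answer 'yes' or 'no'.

Answer: no

Derivation:
apply F[0]=+15.000 → step 1: x=0.006, v=0.595, θ₁=-0.153, ω₁=-0.682, θ₂=-0.129, ω₂=0.007
apply F[1]=+0.064 → step 2: x=0.019, v=0.669, θ₁=-0.168, ω₁=-0.806, θ₂=-0.129, ω₂=0.027
apply F[2]=-10.638 → step 3: x=0.029, v=0.381, θ₁=-0.181, ω₁=-0.550, θ₂=-0.128, ω₂=0.067
apply F[3]=-13.747 → step 4: x=0.033, v=-0.003, θ₁=-0.189, ω₁=-0.200, θ₂=-0.126, ω₂=0.122
apply F[4]=-14.089 → step 5: x=0.029, v=-0.394, θ₁=-0.189, ω₁=0.153, θ₂=-0.123, ω₂=0.185
apply F[5]=-12.821 → step 6: x=0.017, v=-0.746, θ₁=-0.183, ω₁=0.466, θ₂=-0.118, ω₂=0.246
apply F[6]=-10.398 → step 7: x=-0.000, v=-1.024, θ₁=-0.171, ω₁=0.703, θ₂=-0.113, ω₂=0.299
apply F[7]=-7.409 → step 8: x=-0.022, v=-1.208, θ₁=-0.156, ω₁=0.849, θ₂=-0.107, ω₂=0.340
apply F[8]=-4.600 → step 9: x=-0.048, v=-1.305, θ₁=-0.138, ω₁=0.909, θ₂=-0.099, ω₂=0.371
apply F[9]=-2.524 → step 10: x=-0.074, v=-1.337, θ₁=-0.120, ω₁=0.906, θ₂=-0.092, ω₂=0.393
apply F[10]=-1.271 → step 11: x=-0.101, v=-1.332, θ₁=-0.102, ω₁=0.870, θ₂=-0.084, ω₂=0.409
apply F[11]=-0.591 → step 12: x=-0.127, v=-1.310, θ₁=-0.086, ω₁=0.822, θ₂=-0.075, ω₂=0.418
apply F[12]=-0.190 → step 13: x=-0.153, v=-1.281, θ₁=-0.070, ω₁=0.771, θ₂=-0.067, ω₂=0.422
apply F[13]=+0.113 → step 14: x=-0.178, v=-1.247, θ₁=-0.055, ω₁=0.721, θ₂=-0.059, ω₂=0.421
apply F[14]=+0.385 → step 15: x=-0.203, v=-1.210, θ₁=-0.041, ω₁=0.672, θ₂=-0.050, ω₂=0.417
apply F[15]=+0.642 → step 16: x=-0.227, v=-1.170, θ₁=-0.028, ω₁=0.624, θ₂=-0.042, ω₂=0.409
apply F[16]=+0.886 → step 17: x=-0.250, v=-1.126, θ₁=-0.016, ω₁=0.576, θ₂=-0.034, ω₂=0.398
apply F[17]=+1.110 → step 18: x=-0.272, v=-1.080, θ₁=-0.005, ω₁=0.530, θ₂=-0.026, ω₂=0.384
apply F[18]=+1.312 → step 19: x=-0.293, v=-1.032, θ₁=0.005, ω₁=0.484, θ₂=-0.019, ω₂=0.368
apply F[19]=+1.489 → step 20: x=-0.313, v=-0.982, θ₁=0.014, ω₁=0.439, θ₂=-0.011, ω₂=0.351
apply F[20]=+1.640 → step 21: x=-0.332, v=-0.930, θ₁=0.023, ω₁=0.395, θ₂=-0.005, ω₂=0.332
apply F[21]=+1.765 → step 22: x=-0.350, v=-0.878, θ₁=0.030, ω₁=0.353, θ₂=0.002, ω₂=0.313
apply F[22]=+1.866 → step 23: x=-0.367, v=-0.826, θ₁=0.037, ω₁=0.312, θ₂=0.008, ω₂=0.292
apply F[23]=+1.942 → step 24: x=-0.383, v=-0.775, θ₁=0.043, ω₁=0.273, θ₂=0.014, ω₂=0.271
apply F[24]=+1.995 → step 25: x=-0.398, v=-0.724, θ₁=0.048, ω₁=0.237, θ₂=0.019, ω₂=0.250
apply F[25]=+2.028 → step 26: x=-0.412, v=-0.675, θ₁=0.052, ω₁=0.203, θ₂=0.024, ω₂=0.230
apply F[26]=+2.042 → step 27: x=-0.425, v=-0.627, θ₁=0.056, ω₁=0.172, θ₂=0.028, ω₂=0.209
Max |angle| over trajectory = 0.189 rad; bound = 0.151 → exceeded.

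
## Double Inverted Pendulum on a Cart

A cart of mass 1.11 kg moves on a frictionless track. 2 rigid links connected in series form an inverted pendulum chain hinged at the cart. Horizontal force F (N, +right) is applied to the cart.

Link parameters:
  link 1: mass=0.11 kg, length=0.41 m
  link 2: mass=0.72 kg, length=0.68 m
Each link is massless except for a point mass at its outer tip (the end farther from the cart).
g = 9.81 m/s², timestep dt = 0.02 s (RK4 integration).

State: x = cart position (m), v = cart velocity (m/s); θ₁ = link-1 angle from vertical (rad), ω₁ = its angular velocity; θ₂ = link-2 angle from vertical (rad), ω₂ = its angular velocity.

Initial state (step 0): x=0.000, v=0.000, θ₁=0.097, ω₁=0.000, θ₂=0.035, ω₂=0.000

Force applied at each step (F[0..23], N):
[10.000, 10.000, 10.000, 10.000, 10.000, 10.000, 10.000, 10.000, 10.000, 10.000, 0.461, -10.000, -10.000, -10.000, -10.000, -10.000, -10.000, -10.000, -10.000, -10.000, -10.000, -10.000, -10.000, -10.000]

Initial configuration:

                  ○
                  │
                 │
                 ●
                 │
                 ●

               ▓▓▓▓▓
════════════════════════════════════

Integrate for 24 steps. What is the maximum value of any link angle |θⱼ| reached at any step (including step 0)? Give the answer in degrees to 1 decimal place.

Answer: 65.8°

Derivation:
apply F[0]=+10.000 → step 1: x=0.002, v=0.165, θ₁=0.095, ω₁=-0.152, θ₂=0.034, ω₂=-0.141
apply F[1]=+10.000 → step 2: x=0.007, v=0.331, θ₁=0.091, ω₁=-0.309, θ₂=0.029, ω₂=-0.282
apply F[2]=+10.000 → step 3: x=0.015, v=0.498, θ₁=0.083, ω₁=-0.476, θ₂=0.022, ω₂=-0.419
apply F[3]=+10.000 → step 4: x=0.027, v=0.667, θ₁=0.072, ω₁=-0.660, θ₂=0.013, ω₂=-0.551
apply F[4]=+10.000 → step 5: x=0.042, v=0.838, θ₁=0.056, ω₁=-0.868, θ₂=0.000, ω₂=-0.675
apply F[5]=+10.000 → step 6: x=0.060, v=1.011, θ₁=0.037, ω₁=-1.109, θ₂=-0.014, ω₂=-0.786
apply F[6]=+10.000 → step 7: x=0.082, v=1.188, θ₁=0.012, ω₁=-1.396, θ₂=-0.031, ω₂=-0.879
apply F[7]=+10.000 → step 8: x=0.108, v=1.369, θ₁=-0.019, ω₁=-1.743, θ₂=-0.049, ω₂=-0.946
apply F[8]=+10.000 → step 9: x=0.137, v=1.553, θ₁=-0.058, ω₁=-2.162, θ₂=-0.069, ω₂=-0.980
apply F[9]=+10.000 → step 10: x=0.170, v=1.741, θ₁=-0.106, ω₁=-2.661, θ₂=-0.088, ω₂=-0.977
apply F[10]=+0.461 → step 11: x=0.205, v=1.761, θ₁=-0.161, ω₁=-2.839, θ₂=-0.107, ω₂=-0.930
apply F[11]=-10.000 → step 12: x=0.238, v=1.601, θ₁=-0.217, ω₁=-2.714, θ₂=-0.125, ω₂=-0.812
apply F[12]=-10.000 → step 13: x=0.269, v=1.448, θ₁=-0.271, ω₁=-2.727, θ₂=-0.139, ω₂=-0.629
apply F[13]=-10.000 → step 14: x=0.296, v=1.299, θ₁=-0.327, ω₁=-2.863, θ₂=-0.150, ω₂=-0.388
apply F[14]=-10.000 → step 15: x=0.321, v=1.152, θ₁=-0.386, ω₁=-3.095, θ₂=-0.155, ω₂=-0.102
apply F[15]=-10.000 → step 16: x=0.342, v=1.004, θ₁=-0.451, ω₁=-3.384, θ₂=-0.154, ω₂=0.203
apply F[16]=-10.000 → step 17: x=0.361, v=0.852, θ₁=-0.521, ω₁=-3.685, θ₂=-0.147, ω₂=0.502
apply F[17]=-10.000 → step 18: x=0.376, v=0.696, θ₁=-0.598, ω₁=-3.965, θ₂=-0.134, ω₂=0.772
apply F[18]=-10.000 → step 19: x=0.389, v=0.534, θ₁=-0.680, ω₁=-4.210, θ₂=-0.116, ω₂=1.001
apply F[19]=-10.000 → step 20: x=0.398, v=0.369, θ₁=-0.766, ω₁=-4.421, θ₂=-0.094, ω₂=1.186
apply F[20]=-10.000 → step 21: x=0.403, v=0.199, θ₁=-0.856, ω₁=-4.608, θ₂=-0.069, ω₂=1.332
apply F[21]=-10.000 → step 22: x=0.406, v=0.027, θ₁=-0.950, ω₁=-4.786, θ₂=-0.041, ω₂=1.440
apply F[22]=-10.000 → step 23: x=0.405, v=-0.149, θ₁=-1.048, ω₁=-4.965, θ₂=-0.011, ω₂=1.514
apply F[23]=-10.000 → step 24: x=0.400, v=-0.326, θ₁=-1.149, ω₁=-5.159, θ₂=0.019, ω₂=1.554
Max |angle| over trajectory = 1.149 rad = 65.8°.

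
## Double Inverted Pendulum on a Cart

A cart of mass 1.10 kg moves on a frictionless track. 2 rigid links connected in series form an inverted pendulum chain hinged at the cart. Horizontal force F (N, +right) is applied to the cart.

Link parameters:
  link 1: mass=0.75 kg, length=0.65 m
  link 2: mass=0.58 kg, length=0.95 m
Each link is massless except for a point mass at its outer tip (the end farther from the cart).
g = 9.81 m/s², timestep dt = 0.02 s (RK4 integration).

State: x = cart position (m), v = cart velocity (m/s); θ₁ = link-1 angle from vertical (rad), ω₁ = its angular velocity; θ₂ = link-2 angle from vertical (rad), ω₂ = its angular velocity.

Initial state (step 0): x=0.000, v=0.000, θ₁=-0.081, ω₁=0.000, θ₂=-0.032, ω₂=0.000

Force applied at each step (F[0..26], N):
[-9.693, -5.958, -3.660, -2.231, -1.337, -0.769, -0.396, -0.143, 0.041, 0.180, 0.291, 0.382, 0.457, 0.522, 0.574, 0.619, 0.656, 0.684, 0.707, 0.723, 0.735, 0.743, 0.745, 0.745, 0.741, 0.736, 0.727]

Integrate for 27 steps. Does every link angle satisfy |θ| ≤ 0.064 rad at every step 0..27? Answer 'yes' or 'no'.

apply F[0]=-9.693 → step 1: x=-0.002, v=-0.156, θ₁=-0.079, ω₁=0.203, θ₂=-0.032, ω₂=0.019
apply F[1]=-5.958 → step 2: x=-0.006, v=-0.246, θ₁=-0.074, ω₁=0.307, θ₂=-0.031, ω₂=0.036
apply F[2]=-3.660 → step 3: x=-0.011, v=-0.295, θ₁=-0.067, ω₁=0.353, θ₂=-0.030, ω₂=0.050
apply F[3]=-2.231 → step 4: x=-0.017, v=-0.321, θ₁=-0.060, ω₁=0.365, θ₂=-0.029, ω₂=0.063
apply F[4]=-1.337 → step 5: x=-0.024, v=-0.332, θ₁=-0.053, ω₁=0.358, θ₂=-0.028, ω₂=0.073
apply F[5]=-0.769 → step 6: x=-0.030, v=-0.334, θ₁=-0.046, ω₁=0.342, θ₂=-0.026, ω₂=0.081
apply F[6]=-0.396 → step 7: x=-0.037, v=-0.332, θ₁=-0.039, ω₁=0.321, θ₂=-0.025, ω₂=0.087
apply F[7]=-0.143 → step 8: x=-0.044, v=-0.326, θ₁=-0.033, ω₁=0.298, θ₂=-0.023, ω₂=0.092
apply F[8]=+0.041 → step 9: x=-0.050, v=-0.318, θ₁=-0.027, ω₁=0.275, θ₂=-0.021, ω₂=0.095
apply F[9]=+0.180 → step 10: x=-0.056, v=-0.309, θ₁=-0.022, ω₁=0.252, θ₂=-0.019, ω₂=0.096
apply F[10]=+0.291 → step 11: x=-0.062, v=-0.299, θ₁=-0.017, ω₁=0.230, θ₂=-0.017, ω₂=0.097
apply F[11]=+0.382 → step 12: x=-0.068, v=-0.288, θ₁=-0.013, ω₁=0.210, θ₂=-0.015, ω₂=0.096
apply F[12]=+0.457 → step 13: x=-0.074, v=-0.277, θ₁=-0.009, ω₁=0.191, θ₂=-0.013, ω₂=0.095
apply F[13]=+0.522 → step 14: x=-0.079, v=-0.266, θ₁=-0.005, ω₁=0.172, θ₂=-0.011, ω₂=0.093
apply F[14]=+0.574 → step 15: x=-0.084, v=-0.255, θ₁=-0.002, ω₁=0.156, θ₂=-0.010, ω₂=0.091
apply F[15]=+0.619 → step 16: x=-0.089, v=-0.243, θ₁=0.001, ω₁=0.140, θ₂=-0.008, ω₂=0.088
apply F[16]=+0.656 → step 17: x=-0.094, v=-0.232, θ₁=0.004, ω₁=0.125, θ₂=-0.006, ω₂=0.084
apply F[17]=+0.684 → step 18: x=-0.099, v=-0.221, θ₁=0.006, ω₁=0.111, θ₂=-0.004, ω₂=0.081
apply F[18]=+0.707 → step 19: x=-0.103, v=-0.210, θ₁=0.008, ω₁=0.099, θ₂=-0.003, ω₂=0.077
apply F[19]=+0.723 → step 20: x=-0.107, v=-0.199, θ₁=0.010, ω₁=0.087, θ₂=-0.001, ω₂=0.073
apply F[20]=+0.735 → step 21: x=-0.111, v=-0.188, θ₁=0.011, ω₁=0.076, θ₂=0.000, ω₂=0.069
apply F[21]=+0.743 → step 22: x=-0.115, v=-0.177, θ₁=0.013, ω₁=0.066, θ₂=0.001, ω₂=0.065
apply F[22]=+0.745 → step 23: x=-0.118, v=-0.167, θ₁=0.014, ω₁=0.057, θ₂=0.003, ω₂=0.060
apply F[23]=+0.745 → step 24: x=-0.121, v=-0.157, θ₁=0.015, ω₁=0.049, θ₂=0.004, ω₂=0.056
apply F[24]=+0.741 → step 25: x=-0.124, v=-0.147, θ₁=0.016, ω₁=0.041, θ₂=0.005, ω₂=0.052
apply F[25]=+0.736 → step 26: x=-0.127, v=-0.137, θ₁=0.017, ω₁=0.034, θ₂=0.006, ω₂=0.048
apply F[26]=+0.727 → step 27: x=-0.130, v=-0.128, θ₁=0.017, ω₁=0.028, θ₂=0.007, ω₂=0.044
Max |angle| over trajectory = 0.081 rad; bound = 0.064 → exceeded.

Answer: no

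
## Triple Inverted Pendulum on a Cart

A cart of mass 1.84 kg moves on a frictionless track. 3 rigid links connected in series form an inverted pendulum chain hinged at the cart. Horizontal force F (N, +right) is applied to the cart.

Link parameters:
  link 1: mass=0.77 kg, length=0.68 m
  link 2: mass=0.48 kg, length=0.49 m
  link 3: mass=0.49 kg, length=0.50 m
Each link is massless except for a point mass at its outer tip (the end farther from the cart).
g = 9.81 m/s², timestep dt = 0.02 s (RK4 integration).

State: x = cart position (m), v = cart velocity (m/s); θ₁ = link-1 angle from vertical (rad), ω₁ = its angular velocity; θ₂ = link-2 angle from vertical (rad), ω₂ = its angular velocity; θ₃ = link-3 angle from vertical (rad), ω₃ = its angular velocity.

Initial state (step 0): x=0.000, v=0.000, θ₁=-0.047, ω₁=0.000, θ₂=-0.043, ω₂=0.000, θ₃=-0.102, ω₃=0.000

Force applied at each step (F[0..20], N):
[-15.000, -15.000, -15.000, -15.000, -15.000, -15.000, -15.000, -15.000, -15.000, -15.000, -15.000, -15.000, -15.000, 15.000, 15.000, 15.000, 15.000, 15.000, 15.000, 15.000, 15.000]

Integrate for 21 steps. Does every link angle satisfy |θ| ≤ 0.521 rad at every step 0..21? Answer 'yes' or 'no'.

Answer: no

Derivation:
apply F[0]=-15.000 → step 1: x=-0.002, v=-0.154, θ₁=-0.045, ω₁=0.212, θ₂=-0.043, ω₂=0.028, θ₃=-0.102, ω₃=-0.048
apply F[1]=-15.000 → step 2: x=-0.006, v=-0.309, θ₁=-0.038, ω₁=0.428, θ₂=-0.042, ω₂=0.053, θ₃=-0.104, ω₃=-0.098
apply F[2]=-15.000 → step 3: x=-0.014, v=-0.466, θ₁=-0.028, ω₁=0.651, θ₂=-0.041, ω₂=0.072, θ₃=-0.106, ω₃=-0.148
apply F[3]=-15.000 → step 4: x=-0.025, v=-0.625, θ₁=-0.012, ω₁=0.887, θ₂=-0.039, ω₂=0.082, θ₃=-0.110, ω₃=-0.200
apply F[4]=-15.000 → step 5: x=-0.039, v=-0.788, θ₁=0.008, ω₁=1.137, θ₂=-0.037, ω₂=0.080, θ₃=-0.114, ω₃=-0.254
apply F[5]=-15.000 → step 6: x=-0.056, v=-0.954, θ₁=0.033, ω₁=1.405, θ₂=-0.036, ω₂=0.064, θ₃=-0.120, ω₃=-0.309
apply F[6]=-15.000 → step 7: x=-0.077, v=-1.124, θ₁=0.064, ω₁=1.691, θ₂=-0.035, ω₂=0.033, θ₃=-0.127, ω₃=-0.363
apply F[7]=-15.000 → step 8: x=-0.101, v=-1.297, θ₁=0.101, ω₁=1.997, θ₂=-0.035, ω₂=-0.012, θ₃=-0.135, ω₃=-0.413
apply F[8]=-15.000 → step 9: x=-0.129, v=-1.472, θ₁=0.144, ω₁=2.317, θ₂=-0.036, ω₂=-0.066, θ₃=-0.143, ω₃=-0.456
apply F[9]=-15.000 → step 10: x=-0.160, v=-1.647, θ₁=0.194, ω₁=2.646, θ₂=-0.037, ω₂=-0.120, θ₃=-0.153, ω₃=-0.489
apply F[10]=-15.000 → step 11: x=-0.195, v=-1.819, θ₁=0.250, ω₁=2.974, θ₂=-0.040, ω₂=-0.159, θ₃=-0.163, ω₃=-0.508
apply F[11]=-15.000 → step 12: x=-0.233, v=-1.984, θ₁=0.313, ω₁=3.290, θ₂=-0.044, ω₂=-0.168, θ₃=-0.173, ω₃=-0.511
apply F[12]=-15.000 → step 13: x=-0.274, v=-2.139, θ₁=0.381, ω₁=3.586, θ₂=-0.047, ω₂=-0.130, θ₃=-0.183, ω₃=-0.498
apply F[13]=+15.000 → step 14: x=-0.316, v=-1.995, θ₁=0.453, ω₁=3.546, θ₂=-0.050, ω₂=-0.223, θ₃=-0.193, ω₃=-0.523
apply F[14]=+15.000 → step 15: x=-0.354, v=-1.854, θ₁=0.524, ω₁=3.539, θ₂=-0.056, ω₂=-0.330, θ₃=-0.204, ω₃=-0.548
apply F[15]=+15.000 → step 16: x=-0.390, v=-1.715, θ₁=0.594, ω₁=3.558, θ₂=-0.063, ω₂=-0.446, θ₃=-0.215, ω₃=-0.570
apply F[16]=+15.000 → step 17: x=-0.423, v=-1.576, θ₁=0.666, ω₁=3.598, θ₂=-0.073, ω₂=-0.563, θ₃=-0.227, ω₃=-0.589
apply F[17]=+15.000 → step 18: x=-0.453, v=-1.435, θ₁=0.738, ω₁=3.657, θ₂=-0.086, ω₂=-0.674, θ₃=-0.239, ω₃=-0.603
apply F[18]=+15.000 → step 19: x=-0.480, v=-1.292, θ₁=0.812, ω₁=3.731, θ₂=-0.100, ω₂=-0.776, θ₃=-0.251, ω₃=-0.613
apply F[19]=+15.000 → step 20: x=-0.504, v=-1.145, θ₁=0.888, ω₁=3.820, θ₂=-0.117, ω₂=-0.861, θ₃=-0.263, ω₃=-0.619
apply F[20]=+15.000 → step 21: x=-0.526, v=-0.994, θ₁=0.965, ω₁=3.924, θ₂=-0.135, ω₂=-0.926, θ₃=-0.276, ω₃=-0.621
Max |angle| over trajectory = 0.965 rad; bound = 0.521 → exceeded.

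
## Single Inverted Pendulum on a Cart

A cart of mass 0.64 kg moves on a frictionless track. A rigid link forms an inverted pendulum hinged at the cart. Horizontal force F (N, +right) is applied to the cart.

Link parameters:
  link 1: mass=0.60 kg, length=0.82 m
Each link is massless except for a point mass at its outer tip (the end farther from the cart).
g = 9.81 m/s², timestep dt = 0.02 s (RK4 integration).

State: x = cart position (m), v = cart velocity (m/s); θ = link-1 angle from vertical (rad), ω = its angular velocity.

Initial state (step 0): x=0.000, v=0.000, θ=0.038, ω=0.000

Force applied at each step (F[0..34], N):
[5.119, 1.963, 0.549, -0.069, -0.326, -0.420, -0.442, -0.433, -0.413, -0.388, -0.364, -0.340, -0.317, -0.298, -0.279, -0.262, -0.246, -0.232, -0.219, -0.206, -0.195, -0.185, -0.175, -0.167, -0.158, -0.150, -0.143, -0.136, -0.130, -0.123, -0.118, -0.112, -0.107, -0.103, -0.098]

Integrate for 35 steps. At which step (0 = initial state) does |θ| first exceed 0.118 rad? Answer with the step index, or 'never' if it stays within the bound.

apply F[0]=+5.119 → step 1: x=0.002, v=0.153, θ=0.036, ω=-0.177
apply F[1]=+1.963 → step 2: x=0.005, v=0.208, θ=0.032, ω=-0.236
apply F[2]=+0.549 → step 3: x=0.009, v=0.220, θ=0.027, ω=-0.243
apply F[3]=-0.069 → step 4: x=0.014, v=0.213, θ=0.023, ω=-0.229
apply F[4]=-0.326 → step 5: x=0.018, v=0.199, θ=0.018, ω=-0.207
apply F[5]=-0.420 → step 6: x=0.022, v=0.183, θ=0.014, ω=-0.184
apply F[6]=-0.442 → step 7: x=0.025, v=0.167, θ=0.011, ω=-0.161
apply F[7]=-0.433 → step 8: x=0.028, v=0.152, θ=0.008, ω=-0.140
apply F[8]=-0.413 → step 9: x=0.031, v=0.137, θ=0.005, ω=-0.122
apply F[9]=-0.388 → step 10: x=0.034, v=0.125, θ=0.003, ω=-0.105
apply F[10]=-0.364 → step 11: x=0.036, v=0.113, θ=0.001, ω=-0.090
apply F[11]=-0.340 → step 12: x=0.038, v=0.102, θ=-0.001, ω=-0.077
apply F[12]=-0.317 → step 13: x=0.040, v=0.093, θ=-0.002, ω=-0.066
apply F[13]=-0.298 → step 14: x=0.042, v=0.084, θ=-0.003, ω=-0.056
apply F[14]=-0.279 → step 15: x=0.044, v=0.076, θ=-0.004, ω=-0.047
apply F[15]=-0.262 → step 16: x=0.045, v=0.068, θ=-0.005, ω=-0.039
apply F[16]=-0.246 → step 17: x=0.046, v=0.062, θ=-0.006, ω=-0.032
apply F[17]=-0.232 → step 18: x=0.048, v=0.056, θ=-0.006, ω=-0.026
apply F[18]=-0.219 → step 19: x=0.049, v=0.050, θ=-0.007, ω=-0.021
apply F[19]=-0.206 → step 20: x=0.050, v=0.045, θ=-0.007, ω=-0.017
apply F[20]=-0.195 → step 21: x=0.050, v=0.040, θ=-0.008, ω=-0.013
apply F[21]=-0.185 → step 22: x=0.051, v=0.036, θ=-0.008, ω=-0.009
apply F[22]=-0.175 → step 23: x=0.052, v=0.032, θ=-0.008, ω=-0.006
apply F[23]=-0.167 → step 24: x=0.052, v=0.028, θ=-0.008, ω=-0.004
apply F[24]=-0.158 → step 25: x=0.053, v=0.025, θ=-0.008, ω=-0.001
apply F[25]=-0.150 → step 26: x=0.053, v=0.021, θ=-0.008, ω=0.001
apply F[26]=-0.143 → step 27: x=0.054, v=0.019, θ=-0.008, ω=0.002
apply F[27]=-0.136 → step 28: x=0.054, v=0.016, θ=-0.008, ω=0.004
apply F[28]=-0.130 → step 29: x=0.055, v=0.013, θ=-0.008, ω=0.005
apply F[29]=-0.123 → step 30: x=0.055, v=0.011, θ=-0.008, ω=0.006
apply F[30]=-0.118 → step 31: x=0.055, v=0.009, θ=-0.008, ω=0.007
apply F[31]=-0.112 → step 32: x=0.055, v=0.006, θ=-0.008, ω=0.008
apply F[32]=-0.107 → step 33: x=0.055, v=0.004, θ=-0.007, ω=0.008
apply F[33]=-0.103 → step 34: x=0.055, v=0.003, θ=-0.007, ω=0.009
apply F[34]=-0.098 → step 35: x=0.055, v=0.001, θ=-0.007, ω=0.009
max |θ| = 0.038 ≤ 0.118 over all 36 states.

Answer: never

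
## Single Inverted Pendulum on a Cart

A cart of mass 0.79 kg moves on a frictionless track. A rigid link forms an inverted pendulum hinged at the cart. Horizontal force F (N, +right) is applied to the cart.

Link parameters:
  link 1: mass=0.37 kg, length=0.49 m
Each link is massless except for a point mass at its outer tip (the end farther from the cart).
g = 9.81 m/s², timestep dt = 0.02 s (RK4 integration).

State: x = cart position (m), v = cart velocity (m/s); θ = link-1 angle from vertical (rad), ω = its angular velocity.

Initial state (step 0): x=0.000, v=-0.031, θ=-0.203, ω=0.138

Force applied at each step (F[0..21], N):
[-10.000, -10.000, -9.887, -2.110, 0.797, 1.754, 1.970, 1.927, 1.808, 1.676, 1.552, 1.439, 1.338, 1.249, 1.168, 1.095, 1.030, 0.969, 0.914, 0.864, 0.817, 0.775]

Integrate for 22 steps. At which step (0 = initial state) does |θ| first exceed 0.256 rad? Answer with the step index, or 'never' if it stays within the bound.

Answer: never

Derivation:
apply F[0]=-10.000 → step 1: x=-0.003, v=-0.262, θ=-0.196, ω=0.520
apply F[1]=-10.000 → step 2: x=-0.010, v=-0.495, θ=-0.182, ω=0.911
apply F[2]=-9.887 → step 3: x=-0.023, v=-0.727, θ=-0.160, ω=1.311
apply F[3]=-2.110 → step 4: x=-0.038, v=-0.768, θ=-0.134, ω=1.335
apply F[4]=+0.797 → step 5: x=-0.053, v=-0.738, θ=-0.108, ω=1.226
apply F[5]=+1.754 → step 6: x=-0.067, v=-0.686, θ=-0.085, ω=1.081
apply F[6]=+1.970 → step 7: x=-0.080, v=-0.630, θ=-0.065, ω=0.936
apply F[7]=+1.927 → step 8: x=-0.092, v=-0.576, θ=-0.047, ω=0.805
apply F[8]=+1.808 → step 9: x=-0.103, v=-0.527, θ=-0.032, ω=0.688
apply F[9]=+1.676 → step 10: x=-0.113, v=-0.482, θ=-0.020, ω=0.587
apply F[10]=+1.552 → step 11: x=-0.123, v=-0.441, θ=-0.009, ω=0.498
apply F[11]=+1.439 → step 12: x=-0.131, v=-0.405, θ=0.000, ω=0.422
apply F[12]=+1.338 → step 13: x=-0.139, v=-0.371, θ=0.008, ω=0.355
apply F[13]=+1.249 → step 14: x=-0.146, v=-0.341, θ=0.015, ω=0.297
apply F[14]=+1.168 → step 15: x=-0.152, v=-0.313, θ=0.020, ω=0.247
apply F[15]=+1.095 → step 16: x=-0.158, v=-0.287, θ=0.025, ω=0.204
apply F[16]=+1.030 → step 17: x=-0.164, v=-0.263, θ=0.028, ω=0.166
apply F[17]=+0.969 → step 18: x=-0.169, v=-0.242, θ=0.031, ω=0.134
apply F[18]=+0.914 → step 19: x=-0.174, v=-0.221, θ=0.034, ω=0.106
apply F[19]=+0.864 → step 20: x=-0.178, v=-0.203, θ=0.036, ω=0.081
apply F[20]=+0.817 → step 21: x=-0.182, v=-0.185, θ=0.037, ω=0.060
apply F[21]=+0.775 → step 22: x=-0.185, v=-0.169, θ=0.038, ω=0.043
max |θ| = 0.203 ≤ 0.256 over all 23 states.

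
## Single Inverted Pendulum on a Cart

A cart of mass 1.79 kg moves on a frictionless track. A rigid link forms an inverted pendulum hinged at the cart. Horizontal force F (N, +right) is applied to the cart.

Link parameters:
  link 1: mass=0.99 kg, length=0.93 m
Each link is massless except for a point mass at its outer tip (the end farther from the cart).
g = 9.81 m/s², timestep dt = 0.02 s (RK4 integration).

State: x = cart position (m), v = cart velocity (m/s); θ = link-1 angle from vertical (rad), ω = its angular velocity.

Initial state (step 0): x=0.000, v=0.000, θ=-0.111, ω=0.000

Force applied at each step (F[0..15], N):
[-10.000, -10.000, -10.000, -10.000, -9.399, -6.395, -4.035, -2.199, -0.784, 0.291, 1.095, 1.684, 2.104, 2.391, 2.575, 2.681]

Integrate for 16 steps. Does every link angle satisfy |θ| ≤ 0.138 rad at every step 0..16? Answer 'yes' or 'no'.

apply F[0]=-10.000 → step 1: x=-0.001, v=-0.099, θ=-0.110, ω=0.083
apply F[1]=-10.000 → step 2: x=-0.004, v=-0.199, θ=-0.108, ω=0.166
apply F[2]=-10.000 → step 3: x=-0.009, v=-0.298, θ=-0.104, ω=0.250
apply F[3]=-10.000 → step 4: x=-0.016, v=-0.399, θ=-0.098, ω=0.336
apply F[4]=-9.399 → step 5: x=-0.025, v=-0.493, θ=-0.090, ω=0.418
apply F[5]=-6.395 → step 6: x=-0.035, v=-0.555, θ=-0.081, ω=0.466
apply F[6]=-4.035 → step 7: x=-0.047, v=-0.592, θ=-0.072, ω=0.490
apply F[7]=-2.199 → step 8: x=-0.059, v=-0.610, θ=-0.062, ω=0.494
apply F[8]=-0.784 → step 9: x=-0.071, v=-0.612, θ=-0.052, ω=0.485
apply F[9]=+0.291 → step 10: x=-0.083, v=-0.604, θ=-0.043, ω=0.466
apply F[10]=+1.095 → step 11: x=-0.095, v=-0.588, θ=-0.034, ω=0.441
apply F[11]=+1.684 → step 12: x=-0.107, v=-0.566, θ=-0.025, ω=0.411
apply F[12]=+2.104 → step 13: x=-0.118, v=-0.540, θ=-0.017, ω=0.379
apply F[13]=+2.391 → step 14: x=-0.128, v=-0.512, θ=-0.010, ω=0.346
apply F[14]=+2.575 → step 15: x=-0.138, v=-0.483, θ=-0.003, ω=0.313
apply F[15]=+2.681 → step 16: x=-0.148, v=-0.453, θ=0.003, ω=0.281
Max |angle| over trajectory = 0.111 rad; bound = 0.138 → within bound.

Answer: yes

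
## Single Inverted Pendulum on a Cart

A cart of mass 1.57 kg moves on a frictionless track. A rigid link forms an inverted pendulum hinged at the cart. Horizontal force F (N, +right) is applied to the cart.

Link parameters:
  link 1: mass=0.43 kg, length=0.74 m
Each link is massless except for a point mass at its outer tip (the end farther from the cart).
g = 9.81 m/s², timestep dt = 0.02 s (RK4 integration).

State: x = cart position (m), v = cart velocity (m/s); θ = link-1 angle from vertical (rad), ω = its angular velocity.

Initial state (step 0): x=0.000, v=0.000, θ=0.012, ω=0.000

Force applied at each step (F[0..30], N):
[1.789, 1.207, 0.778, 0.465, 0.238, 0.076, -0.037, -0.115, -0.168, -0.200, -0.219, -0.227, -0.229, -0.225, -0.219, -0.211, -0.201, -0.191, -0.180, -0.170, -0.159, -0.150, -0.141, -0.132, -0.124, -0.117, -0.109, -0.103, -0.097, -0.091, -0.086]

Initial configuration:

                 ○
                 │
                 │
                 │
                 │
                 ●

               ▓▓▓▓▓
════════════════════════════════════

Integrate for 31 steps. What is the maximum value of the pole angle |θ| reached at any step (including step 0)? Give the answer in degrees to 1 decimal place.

Answer: 0.7°

Derivation:
apply F[0]=+1.789 → step 1: x=0.000, v=0.022, θ=0.012, ω=-0.027
apply F[1]=+1.207 → step 2: x=0.001, v=0.037, θ=0.011, ω=-0.044
apply F[2]=+0.778 → step 3: x=0.002, v=0.046, θ=0.010, ω=-0.054
apply F[3]=+0.465 → step 4: x=0.003, v=0.052, θ=0.009, ω=-0.058
apply F[4]=+0.238 → step 5: x=0.004, v=0.054, θ=0.008, ω=-0.060
apply F[5]=+0.076 → step 6: x=0.005, v=0.055, θ=0.007, ω=-0.058
apply F[6]=-0.037 → step 7: x=0.006, v=0.054, θ=0.005, ω=-0.056
apply F[7]=-0.115 → step 8: x=0.007, v=0.052, θ=0.004, ω=-0.052
apply F[8]=-0.168 → step 9: x=0.008, v=0.050, θ=0.003, ω=-0.048
apply F[9]=-0.200 → step 10: x=0.009, v=0.047, θ=0.002, ω=-0.044
apply F[10]=-0.219 → step 11: x=0.010, v=0.044, θ=0.002, ω=-0.039
apply F[11]=-0.227 → step 12: x=0.011, v=0.041, θ=0.001, ω=-0.035
apply F[12]=-0.229 → step 13: x=0.011, v=0.038, θ=0.000, ω=-0.031
apply F[13]=-0.225 → step 14: x=0.012, v=0.036, θ=-0.000, ω=-0.027
apply F[14]=-0.219 → step 15: x=0.013, v=0.033, θ=-0.001, ω=-0.023
apply F[15]=-0.211 → step 16: x=0.014, v=0.030, θ=-0.001, ω=-0.020
apply F[16]=-0.201 → step 17: x=0.014, v=0.028, θ=-0.002, ω=-0.017
apply F[17]=-0.191 → step 18: x=0.015, v=0.025, θ=-0.002, ω=-0.014
apply F[18]=-0.180 → step 19: x=0.015, v=0.023, θ=-0.002, ω=-0.012
apply F[19]=-0.170 → step 20: x=0.016, v=0.021, θ=-0.002, ω=-0.010
apply F[20]=-0.159 → step 21: x=0.016, v=0.019, θ=-0.003, ω=-0.008
apply F[21]=-0.150 → step 22: x=0.016, v=0.018, θ=-0.003, ω=-0.006
apply F[22]=-0.141 → step 23: x=0.017, v=0.016, θ=-0.003, ω=-0.005
apply F[23]=-0.132 → step 24: x=0.017, v=0.014, θ=-0.003, ω=-0.004
apply F[24]=-0.124 → step 25: x=0.017, v=0.013, θ=-0.003, ω=-0.002
apply F[25]=-0.117 → step 26: x=0.018, v=0.012, θ=-0.003, ω=-0.001
apply F[26]=-0.109 → step 27: x=0.018, v=0.010, θ=-0.003, ω=-0.001
apply F[27]=-0.103 → step 28: x=0.018, v=0.009, θ=-0.003, ω=0.000
apply F[28]=-0.097 → step 29: x=0.018, v=0.008, θ=-0.003, ω=0.001
apply F[29]=-0.091 → step 30: x=0.018, v=0.007, θ=-0.003, ω=0.001
apply F[30]=-0.086 → step 31: x=0.018, v=0.006, θ=-0.003, ω=0.002
Max |angle| over trajectory = 0.012 rad = 0.7°.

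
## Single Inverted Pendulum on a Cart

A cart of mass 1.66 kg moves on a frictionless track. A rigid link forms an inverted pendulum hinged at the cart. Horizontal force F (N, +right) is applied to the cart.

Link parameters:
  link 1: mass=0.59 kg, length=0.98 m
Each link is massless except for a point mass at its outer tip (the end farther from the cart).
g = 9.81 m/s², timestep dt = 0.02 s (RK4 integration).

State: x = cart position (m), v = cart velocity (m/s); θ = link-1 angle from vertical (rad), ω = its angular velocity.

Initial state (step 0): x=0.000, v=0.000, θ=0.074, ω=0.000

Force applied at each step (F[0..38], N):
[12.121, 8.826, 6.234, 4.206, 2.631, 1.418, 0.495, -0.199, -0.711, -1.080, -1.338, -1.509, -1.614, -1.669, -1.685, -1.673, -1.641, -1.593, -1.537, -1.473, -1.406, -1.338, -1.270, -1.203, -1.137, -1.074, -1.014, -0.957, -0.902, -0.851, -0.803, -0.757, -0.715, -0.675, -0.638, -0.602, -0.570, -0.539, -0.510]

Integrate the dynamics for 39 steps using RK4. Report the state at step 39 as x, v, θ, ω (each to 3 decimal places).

Answer: x=0.149, v=0.005, θ=-0.019, ω=0.022

Derivation:
apply F[0]=+12.121 → step 1: x=0.001, v=0.141, θ=0.073, ω=-0.128
apply F[1]=+8.826 → step 2: x=0.005, v=0.242, θ=0.069, ω=-0.217
apply F[2]=+6.234 → step 3: x=0.011, v=0.312, θ=0.064, ω=-0.275
apply F[3]=+4.206 → step 4: x=0.017, v=0.359, θ=0.058, ω=-0.310
apply F[4]=+2.631 → step 5: x=0.025, v=0.386, θ=0.052, ω=-0.328
apply F[5]=+1.418 → step 6: x=0.033, v=0.400, θ=0.046, ω=-0.332
apply F[6]=+0.495 → step 7: x=0.041, v=0.403, θ=0.039, ω=-0.327
apply F[7]=-0.199 → step 8: x=0.049, v=0.398, θ=0.033, ω=-0.315
apply F[8]=-0.711 → step 9: x=0.057, v=0.388, θ=0.026, ω=-0.298
apply F[9]=-1.080 → step 10: x=0.064, v=0.373, θ=0.021, ω=-0.278
apply F[10]=-1.338 → step 11: x=0.072, v=0.356, θ=0.015, ω=-0.257
apply F[11]=-1.509 → step 12: x=0.079, v=0.337, θ=0.010, ω=-0.235
apply F[12]=-1.614 → step 13: x=0.085, v=0.317, θ=0.006, ω=-0.213
apply F[13]=-1.669 → step 14: x=0.091, v=0.296, θ=0.002, ω=-0.191
apply F[14]=-1.685 → step 15: x=0.097, v=0.276, θ=-0.002, ω=-0.171
apply F[15]=-1.673 → step 16: x=0.102, v=0.256, θ=-0.005, ω=-0.151
apply F[16]=-1.641 → step 17: x=0.107, v=0.237, θ=-0.008, ω=-0.132
apply F[17]=-1.593 → step 18: x=0.112, v=0.218, θ=-0.010, ω=-0.115
apply F[18]=-1.537 → step 19: x=0.116, v=0.201, θ=-0.012, ω=-0.100
apply F[19]=-1.473 → step 20: x=0.120, v=0.184, θ=-0.014, ω=-0.085
apply F[20]=-1.406 → step 21: x=0.123, v=0.168, θ=-0.016, ω=-0.072
apply F[21]=-1.338 → step 22: x=0.126, v=0.153, θ=-0.017, ω=-0.060
apply F[22]=-1.270 → step 23: x=0.129, v=0.139, θ=-0.018, ω=-0.049
apply F[23]=-1.203 → step 24: x=0.132, v=0.126, θ=-0.019, ω=-0.039
apply F[24]=-1.137 → step 25: x=0.134, v=0.113, θ=-0.020, ω=-0.031
apply F[25]=-1.074 → step 26: x=0.137, v=0.102, θ=-0.020, ω=-0.023
apply F[26]=-1.014 → step 27: x=0.138, v=0.091, θ=-0.021, ω=-0.016
apply F[27]=-0.957 → step 28: x=0.140, v=0.081, θ=-0.021, ω=-0.010
apply F[28]=-0.902 → step 29: x=0.142, v=0.071, θ=-0.021, ω=-0.005
apply F[29]=-0.851 → step 30: x=0.143, v=0.063, θ=-0.021, ω=0.000
apply F[30]=-0.803 → step 31: x=0.144, v=0.055, θ=-0.021, ω=0.004
apply F[31]=-0.757 → step 32: x=0.145, v=0.047, θ=-0.021, ω=0.008
apply F[32]=-0.715 → step 33: x=0.146, v=0.040, θ=-0.021, ω=0.011
apply F[33]=-0.675 → step 34: x=0.147, v=0.033, θ=-0.021, ω=0.014
apply F[34]=-0.638 → step 35: x=0.147, v=0.027, θ=-0.020, ω=0.016
apply F[35]=-0.602 → step 36: x=0.148, v=0.021, θ=-0.020, ω=0.018
apply F[36]=-0.570 → step 37: x=0.148, v=0.015, θ=-0.020, ω=0.019
apply F[37]=-0.539 → step 38: x=0.149, v=0.010, θ=-0.019, ω=0.021
apply F[38]=-0.510 → step 39: x=0.149, v=0.005, θ=-0.019, ω=0.022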